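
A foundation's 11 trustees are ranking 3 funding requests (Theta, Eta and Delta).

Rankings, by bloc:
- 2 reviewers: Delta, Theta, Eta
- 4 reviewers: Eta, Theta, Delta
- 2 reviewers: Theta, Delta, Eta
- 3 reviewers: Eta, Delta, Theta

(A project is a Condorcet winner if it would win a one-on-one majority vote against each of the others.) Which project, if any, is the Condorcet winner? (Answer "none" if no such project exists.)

Head-to-head results (11 reviewers):
Theta vs Eta: Eta, 7–4.
Theta vs Delta: Theta wins 6–5.
Eta–Delta: Eta 7–4.
Eta wins every pairwise contest, so Eta is the Condorcet winner.

Eta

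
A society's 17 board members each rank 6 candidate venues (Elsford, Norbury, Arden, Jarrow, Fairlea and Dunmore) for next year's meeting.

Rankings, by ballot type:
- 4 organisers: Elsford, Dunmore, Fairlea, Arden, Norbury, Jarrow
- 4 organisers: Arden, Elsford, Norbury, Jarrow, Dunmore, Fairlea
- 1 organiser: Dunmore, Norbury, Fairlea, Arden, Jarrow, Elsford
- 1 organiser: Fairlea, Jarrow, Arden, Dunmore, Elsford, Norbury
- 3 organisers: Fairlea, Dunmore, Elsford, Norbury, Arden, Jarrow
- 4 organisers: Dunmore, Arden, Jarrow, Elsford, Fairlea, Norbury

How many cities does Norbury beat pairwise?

Norbury against each rival (17 organisers):
Norbury–Elsford: Elsford 16–1.
Norbury–Arden: Arden 13–4.
Norbury–Jarrow: Norbury 12–5.
Norbury–Fairlea: Fairlea 12–5.
Norbury vs Dunmore: 4 for Norbury, 13 for Dunmore — Dunmore by 13–4.
Norbury beats Jarrow; loses to Elsford, Arden, Fairlea, Dunmore — 1 pairwise win.

1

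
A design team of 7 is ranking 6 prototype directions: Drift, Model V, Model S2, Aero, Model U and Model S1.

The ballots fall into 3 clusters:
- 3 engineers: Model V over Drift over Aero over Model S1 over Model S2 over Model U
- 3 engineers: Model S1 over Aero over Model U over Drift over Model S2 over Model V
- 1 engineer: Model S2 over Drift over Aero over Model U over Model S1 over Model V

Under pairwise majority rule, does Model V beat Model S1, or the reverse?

Model S1

Ballots ranking Model V above Model S1: 3.
Ballots ranking Model S1 above Model V: 7 − 3 = 4.
Model S1 wins the head-to-head 4–3.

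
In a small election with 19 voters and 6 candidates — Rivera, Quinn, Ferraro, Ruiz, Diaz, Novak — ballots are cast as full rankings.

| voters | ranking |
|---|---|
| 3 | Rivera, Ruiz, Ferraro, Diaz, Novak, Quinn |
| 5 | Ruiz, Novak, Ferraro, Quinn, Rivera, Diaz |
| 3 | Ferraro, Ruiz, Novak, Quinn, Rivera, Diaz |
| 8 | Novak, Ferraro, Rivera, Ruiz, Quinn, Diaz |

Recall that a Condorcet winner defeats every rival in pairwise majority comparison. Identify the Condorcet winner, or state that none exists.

Check each pair by majority over 19 ballots:
Rivera vs Quinn: Rivera wins 11–8.
Rivera–Ferraro: Ferraro 16–3.
Rivera vs Ruiz: Rivera, 11–8.
Rivera–Diaz: Rivera 19–0.
Rivera vs Novak: Novak, 16–3.
Quinn vs Ferraro: Ferraro wins 19–0.
Quinn vs Ruiz: Ruiz, 19–0.
Quinn vs Diaz: Quinn wins 16–3.
Quinn vs Novak: Novak wins 19–0.
Ferraro vs Ruiz: Ferraro wins 11–8.
Ferraro–Diaz: Ferraro 19–0.
Ferraro–Novak: Novak 13–6.
Ruiz–Diaz: Ruiz 19–0.
Ruiz vs Novak: Ruiz, 11–8.
Diaz–Novak: Novak 16–3.
Every candidate loses at least once (Rivera loses to Ferraro; Quinn loses to Rivera; Ferraro loses to Novak; Ruiz loses to Rivera; Diaz loses to Rivera; Novak loses to Ruiz). The majority relation contains the cycle Rivera → Ruiz → Novak → Rivera, so there is no Condorcet winner.

none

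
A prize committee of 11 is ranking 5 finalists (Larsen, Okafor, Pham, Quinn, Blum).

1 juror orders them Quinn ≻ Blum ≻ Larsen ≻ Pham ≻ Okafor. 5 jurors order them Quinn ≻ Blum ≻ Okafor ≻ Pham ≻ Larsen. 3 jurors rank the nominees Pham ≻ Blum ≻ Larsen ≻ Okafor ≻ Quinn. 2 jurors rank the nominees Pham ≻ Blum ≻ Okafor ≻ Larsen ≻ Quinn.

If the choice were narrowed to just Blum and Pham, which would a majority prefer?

Ballots ranking Blum above Pham: 1 + 5 = 6.
Ballots ranking Pham above Blum: 11 − 6 = 5.
Blum wins the head-to-head 6–5.

Blum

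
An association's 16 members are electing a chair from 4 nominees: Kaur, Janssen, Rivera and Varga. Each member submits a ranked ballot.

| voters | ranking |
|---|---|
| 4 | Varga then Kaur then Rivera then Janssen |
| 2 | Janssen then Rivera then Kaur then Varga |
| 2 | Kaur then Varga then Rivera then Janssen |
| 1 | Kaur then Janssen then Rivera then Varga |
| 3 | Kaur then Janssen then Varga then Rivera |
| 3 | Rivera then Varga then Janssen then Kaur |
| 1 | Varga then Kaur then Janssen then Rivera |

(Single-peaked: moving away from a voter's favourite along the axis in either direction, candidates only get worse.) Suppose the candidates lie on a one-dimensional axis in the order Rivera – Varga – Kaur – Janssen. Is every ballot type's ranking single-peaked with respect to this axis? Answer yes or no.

Axis positions: Rivera=1, Varga=2, Kaur=3, Janssen=4.
Ballot type 1 (peak Varga at position 2): ranking walks positions 2-3-1-4, expanding outward from the peak — single-peaked.
Ballot type 2: ranking walks positions 4-1-3-2; Rivera is ranked above Kaur even though Kaur lies between Rivera and the peak Janssen on the axis — preferences dip and rise again. Not single-peaked.
Ballot type 3 (peak Kaur at position 3): ranking walks positions 3-2-1-4, expanding outward from the peak — single-peaked.
Ballot type 4: ranking walks positions 3-4-1-2; Rivera is ranked above Varga even though Varga lies between Rivera and the peak Kaur on the axis — preferences dip and rise again. Not single-peaked.
Ballot type 5 (peak Kaur at position 3): ranking walks positions 3-4-2-1, expanding outward from the peak — single-peaked.
Ballot type 6: ranking walks positions 1-2-4-3; Janssen is ranked above Kaur even though Kaur lies between Janssen and the peak Rivera on the axis — preferences dip and rise again. Not single-peaked.
Ballot type 7 (peak Varga at position 2): ranking walks positions 2-3-4-1, expanding outward from the peak — single-peaked.
Ballot type 2 violates single-peakedness, so the profile is not single-peaked on this axis.

no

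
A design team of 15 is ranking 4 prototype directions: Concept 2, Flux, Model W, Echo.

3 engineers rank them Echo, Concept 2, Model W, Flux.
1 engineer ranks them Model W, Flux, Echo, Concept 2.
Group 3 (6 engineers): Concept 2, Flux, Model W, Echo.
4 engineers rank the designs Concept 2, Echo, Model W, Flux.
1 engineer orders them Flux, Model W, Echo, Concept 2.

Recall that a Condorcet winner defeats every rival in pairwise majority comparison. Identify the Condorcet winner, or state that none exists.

Head-to-head results (15 engineers):
Concept 2 vs Flux: Concept 2, 13–2.
Concept 2 vs Model W: Concept 2 wins 13–2.
Concept 2 vs Echo: Concept 2, 10–5.
Flux vs Model W: Model W wins 8–7.
Flux vs Echo: Flux, 8–7.
Model W–Echo: Model W 8–7.
Concept 2 defeats every rival head-to-head and is the Condorcet winner.

Concept 2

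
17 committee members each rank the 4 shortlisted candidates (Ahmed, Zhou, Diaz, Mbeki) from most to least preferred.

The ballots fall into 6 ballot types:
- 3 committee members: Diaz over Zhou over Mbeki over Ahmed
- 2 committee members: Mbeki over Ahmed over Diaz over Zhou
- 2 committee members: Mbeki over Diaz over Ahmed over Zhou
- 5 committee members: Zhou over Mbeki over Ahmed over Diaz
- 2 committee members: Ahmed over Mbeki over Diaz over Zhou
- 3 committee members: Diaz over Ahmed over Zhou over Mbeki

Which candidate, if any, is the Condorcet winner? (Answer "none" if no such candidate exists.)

none

Head-to-head results (17 committee members):
Ahmed vs Zhou: Ahmed is ranked higher on 2+2+2+3 = 9 ballots, Zhou on 8. Ahmed wins 9–8.
Ahmed vs Diaz: 9 to 8, Ahmed.
Ahmed vs Mbeki: Ahmed is ranked higher on 2+3 = 5 ballots, Mbeki on 12. Mbeki wins 12–5.
Zhou vs Diaz: 5 for Zhou, 12 for Diaz — Diaz by 12–5.
Zhou vs Mbeki: Zhou is ranked higher on 3+5+3 = 11 ballots, Mbeki on 6. Zhou wins 11–6.
Diaz vs Mbeki: 3+3 = 6 for Diaz, 11 for Mbeki — Mbeki by 11–6.
No candidate is unbeaten: Ahmed loses to Mbeki; Zhou loses to Ahmed; Diaz loses to Ahmed; Mbeki loses to Zhou. In particular Ahmed > Zhou > Mbeki > Ahmed is a majority cycle — no Condorcet winner exists.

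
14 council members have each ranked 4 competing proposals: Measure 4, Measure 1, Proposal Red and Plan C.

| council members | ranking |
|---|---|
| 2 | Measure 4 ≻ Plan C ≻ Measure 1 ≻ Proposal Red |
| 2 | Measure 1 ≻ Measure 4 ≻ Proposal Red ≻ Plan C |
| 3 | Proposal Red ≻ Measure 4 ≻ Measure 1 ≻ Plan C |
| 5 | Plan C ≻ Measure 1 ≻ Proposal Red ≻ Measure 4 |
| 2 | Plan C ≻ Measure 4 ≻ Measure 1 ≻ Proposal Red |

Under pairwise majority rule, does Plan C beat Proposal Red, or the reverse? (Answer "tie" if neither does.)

Ballots ranking Plan C above Proposal Red: 2 + 5 + 2 = 9.
Ballots ranking Proposal Red above Plan C: 14 − 9 = 5.
Plan C wins the head-to-head 9–5.

Plan C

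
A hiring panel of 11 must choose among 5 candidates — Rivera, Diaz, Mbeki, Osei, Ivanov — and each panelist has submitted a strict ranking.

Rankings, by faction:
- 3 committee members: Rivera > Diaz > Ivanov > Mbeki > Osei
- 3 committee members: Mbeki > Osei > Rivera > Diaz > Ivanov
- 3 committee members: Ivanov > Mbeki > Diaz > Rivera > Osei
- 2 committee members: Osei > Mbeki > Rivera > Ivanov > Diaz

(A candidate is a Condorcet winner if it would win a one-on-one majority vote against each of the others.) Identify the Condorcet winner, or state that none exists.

none

Pairwise majorities:
Rivera vs Diaz: Rivera, 8–3.
Rivera vs Mbeki: Mbeki, 8–3.
Rivera–Osei: Rivera 6–5.
Rivera–Ivanov: Rivera 8–3.
Diaz vs Mbeki: Mbeki, 8–3.
Diaz vs Osei: Diaz, 6–5.
Diaz vs Ivanov: Diaz wins 6–5.
Mbeki vs Osei: Mbeki wins 9–2.
Mbeki–Ivanov: Ivanov 6–5.
Osei vs Ivanov: Ivanov wins 6–5.
Each candidate drops at least one matchup (Rivera loses to Mbeki; Diaz loses to Rivera; Mbeki loses to Ivanov; Osei loses to Rivera; Ivanov loses to Rivera); the cycle Rivera > Ivanov > Mbeki > Rivera rules out a Condorcet winner.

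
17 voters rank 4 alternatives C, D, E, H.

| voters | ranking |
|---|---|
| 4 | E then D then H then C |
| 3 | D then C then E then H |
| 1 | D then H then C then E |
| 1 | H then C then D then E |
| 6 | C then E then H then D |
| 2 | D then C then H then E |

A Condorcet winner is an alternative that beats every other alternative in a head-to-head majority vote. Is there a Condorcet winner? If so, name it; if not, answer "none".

Check each pair by majority over 17 ballots:
C vs D: D, 10–7.
C vs E: C wins 13–4.
C vs H: C wins 11–6.
D vs E: E, 10–7.
D–H: D 10–7.
E–H: E 13–4.
No alternative is unbeaten: C loses to D; D loses to E; E loses to C; H loses to C. In particular C beats E beats D beats C is a majority cycle — no Condorcet winner exists.

none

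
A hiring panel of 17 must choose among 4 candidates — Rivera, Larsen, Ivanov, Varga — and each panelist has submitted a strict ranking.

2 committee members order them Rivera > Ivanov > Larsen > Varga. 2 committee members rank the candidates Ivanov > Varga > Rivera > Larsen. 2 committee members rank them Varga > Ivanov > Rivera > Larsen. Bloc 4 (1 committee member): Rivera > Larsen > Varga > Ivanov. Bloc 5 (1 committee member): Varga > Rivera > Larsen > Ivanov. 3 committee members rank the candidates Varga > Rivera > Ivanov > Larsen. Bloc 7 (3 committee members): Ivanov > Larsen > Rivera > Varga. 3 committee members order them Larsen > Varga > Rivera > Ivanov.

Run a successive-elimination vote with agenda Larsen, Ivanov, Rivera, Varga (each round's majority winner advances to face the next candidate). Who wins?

Round 1: Larsen vs Ivanov — 5–12, Ivanov advances.
Round 2: Ivanov vs Rivera — 7–10, Rivera advances.
Round 3: Rivera vs Varga — 6–11, Varga advances.
The agenda winner is Varga.

Varga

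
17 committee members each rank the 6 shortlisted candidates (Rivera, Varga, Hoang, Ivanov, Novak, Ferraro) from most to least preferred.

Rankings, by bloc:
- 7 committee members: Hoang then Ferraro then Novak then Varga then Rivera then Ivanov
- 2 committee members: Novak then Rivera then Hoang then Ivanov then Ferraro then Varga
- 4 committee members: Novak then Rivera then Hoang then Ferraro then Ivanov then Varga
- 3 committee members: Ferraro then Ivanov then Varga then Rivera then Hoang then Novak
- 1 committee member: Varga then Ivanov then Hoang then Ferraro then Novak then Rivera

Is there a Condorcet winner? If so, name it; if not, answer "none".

none

Check each pair by majority over 17 ballots:
Rivera vs Varga: 6 to 11, Varga.
Rivera vs Hoang: Rivera is ranked higher on 2+4+3 = 9 ballots, Hoang on 8. Rivera wins 9–8.
Rivera vs Ivanov: Rivera is ranked higher on 7+2+4 = 13 ballots, Ivanov on 4. Rivera wins 13–4.
Rivera vs Novak: 3 for Rivera, 14 for Novak — Novak by 14–3.
Rivera vs Ferraro: 2+4 = 6 for Rivera, 11 for Ferraro — Ferraro by 11–6.
Varga vs Hoang: 3+1 = 4 for Varga, 13 for Hoang — Hoang by 13–4.
Varga vs Ivanov: Varga preferred on 7+1 = 8 ballots; Ivanov wins 9–8.
Varga vs Novak: Varga is ranked higher on 3+1 = 4 ballots, Novak on 13. Novak wins 13–4.
Varga vs Ferraro: 1 to 16, Ferraro.
Hoang vs Ivanov: 7+2+4 = 13 for Hoang, 4 for Ivanov — Hoang by 13–4.
Hoang vs Novak: 7+3+1 = 11 for Hoang, 6 for Novak — Hoang by 11–6.
Hoang vs Ferraro: 14 to 3, Hoang.
Ivanov vs Novak: 3+1 = 4 for Ivanov, 13 for Novak — Novak by 13–4.
Ivanov vs Ferraro: Ivanov is ranked higher on 2+1 = 3 ballots, Ferraro on 14. Ferraro wins 14–3.
Novak vs Ferraro: Novak is ranked higher on 2+4 = 6 ballots, Ferraro on 11. Ferraro wins 11–6.
No candidate is unbeaten: Rivera loses to Varga; Varga loses to Hoang; Hoang loses to Rivera; Ivanov loses to Rivera; Novak loses to Hoang; Ferraro loses to Hoang. In particular Rivera → Hoang → Varga → Rivera is a majority cycle — no Condorcet winner exists.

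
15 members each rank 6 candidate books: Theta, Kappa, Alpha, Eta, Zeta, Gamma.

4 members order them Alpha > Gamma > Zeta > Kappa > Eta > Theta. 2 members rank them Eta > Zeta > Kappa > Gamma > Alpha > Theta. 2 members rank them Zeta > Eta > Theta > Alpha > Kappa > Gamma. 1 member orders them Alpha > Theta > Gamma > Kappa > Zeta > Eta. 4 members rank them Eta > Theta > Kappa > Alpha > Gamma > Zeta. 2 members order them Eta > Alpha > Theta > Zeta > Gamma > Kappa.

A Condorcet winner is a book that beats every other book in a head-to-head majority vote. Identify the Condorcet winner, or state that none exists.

Eta

Check each pair by majority over 15 ballots:
Theta vs Kappa: Theta is ranked higher on 2+1+4+2 = 9 ballots, Kappa on 6. Theta wins 9–6.
Theta vs Alpha: 6 to 9, Alpha.
Theta vs Eta: Theta preferred on 1 ballot; Eta wins 14–1.
Theta vs Zeta: 1+4+2 = 7 for Theta, 8 for Zeta — Zeta by 8–7.
Theta–Gamma: Theta 9–6.
Kappa–Alpha: Alpha 9–6.
Kappa vs Eta: 5 to 10, Eta.
Kappa vs Zeta: Zeta, 10–5.
Kappa vs Gamma: Kappa preferred on 2+2+4 = 8 ballots; Kappa wins 8–7.
Alpha vs Eta: Eta wins 10–5.
Alpha vs Zeta: 11 to 4, Alpha.
Alpha vs Gamma: 13 to 2, Alpha.
Eta–Zeta: Eta 8–7.
Eta vs Gamma: 2+2+4+2 = 10 for Eta, 5 for Gamma — Eta by 10–5.
Zeta vs Gamma: Zeta is ranked higher on 2+2+2 = 6 ballots, Gamma on 9. Gamma wins 9–6.
Only Eta has no losses; Eta is the Condorcet winner.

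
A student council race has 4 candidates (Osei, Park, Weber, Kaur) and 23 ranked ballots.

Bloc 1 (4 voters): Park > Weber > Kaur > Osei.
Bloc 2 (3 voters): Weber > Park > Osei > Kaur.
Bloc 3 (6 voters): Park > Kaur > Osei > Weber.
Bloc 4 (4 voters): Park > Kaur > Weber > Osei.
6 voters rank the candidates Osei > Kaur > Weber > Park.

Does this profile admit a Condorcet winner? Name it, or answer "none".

Check each pair by majority over 23 ballots:
Osei vs Park: Park, 17–6.
Osei vs Weber: Osei wins 12–11.
Osei vs Kaur: Kaur, 14–9.
Park vs Weber: Park wins 14–9.
Park vs Kaur: Park, 17–6.
Weber vs Kaur: Kaur wins 16–7.
Only Park has no losses; Park is the Condorcet winner.

Park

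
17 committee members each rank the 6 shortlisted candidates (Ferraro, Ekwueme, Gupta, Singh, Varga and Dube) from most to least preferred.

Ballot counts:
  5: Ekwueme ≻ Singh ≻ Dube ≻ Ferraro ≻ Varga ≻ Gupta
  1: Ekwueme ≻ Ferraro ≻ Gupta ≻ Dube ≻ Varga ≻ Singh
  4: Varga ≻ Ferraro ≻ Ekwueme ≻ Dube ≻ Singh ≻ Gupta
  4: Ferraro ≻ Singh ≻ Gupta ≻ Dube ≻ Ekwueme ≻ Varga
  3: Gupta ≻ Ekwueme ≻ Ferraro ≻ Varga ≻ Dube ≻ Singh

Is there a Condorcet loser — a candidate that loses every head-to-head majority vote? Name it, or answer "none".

Gupta

Head-to-head results (17 committee members):
Ferraro vs Ekwueme: Ekwueme wins 9–8.
Ferraro vs Gupta: 5+1+4+4 = 14 for Ferraro, 3 for Gupta — Ferraro by 14–3.
Ferraro vs Singh: 1+4+4+3 = 12 for Ferraro, 5 for Singh — Ferraro by 12–5.
Ferraro vs Varga: Ferraro wins 13–4.
Ferraro vs Dube: Ferraro is ranked higher on 1+4+4+3 = 12 ballots, Dube on 5. Ferraro wins 12–5.
Ekwueme vs Gupta: 10 to 7, Ekwueme.
Ekwueme vs Singh: 5+1+4+3 = 13 for Ekwueme, 4 for Singh — Ekwueme by 13–4.
Ekwueme vs Varga: 13 to 4, Ekwueme.
Ekwueme vs Dube: Ekwueme is ranked higher on 5+1+4+3 = 13 ballots, Dube on 4. Ekwueme wins 13–4.
Gupta vs Singh: Gupta preferred on 1+3 = 4 ballots; Singh wins 13–4.
Gupta vs Varga: 8 to 9, Varga.
Gupta vs Dube: 8 to 9, Dube.
Singh vs Varga: Singh, 9–8.
Singh vs Dube: Singh preferred on 5+4 = 9 ballots; Singh wins 9–8.
Varga vs Dube: Dube, 10–7.
Only Gupta has no wins; Gupta is the Condorcet loser.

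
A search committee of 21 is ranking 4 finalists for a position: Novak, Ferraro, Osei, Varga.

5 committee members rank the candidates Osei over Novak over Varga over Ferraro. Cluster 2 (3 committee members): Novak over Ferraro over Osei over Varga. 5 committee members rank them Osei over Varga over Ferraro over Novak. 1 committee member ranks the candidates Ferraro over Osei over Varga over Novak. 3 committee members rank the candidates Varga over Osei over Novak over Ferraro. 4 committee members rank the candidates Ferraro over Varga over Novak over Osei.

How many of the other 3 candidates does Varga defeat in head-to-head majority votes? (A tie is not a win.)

Varga against each rival (21 committee members):
Varga vs Novak: Varga is ranked higher on 5+1+3+4 = 13 ballots, Novak on 8. Varga wins 13–8.
Varga vs Ferraro: Varga preferred on 5+5+3 = 13 ballots; Varga wins 13–8.
Varga vs Osei: Osei, 14–7.
Varga beats Novak, Ferraro; loses to Osei — 2 pairwise wins.

2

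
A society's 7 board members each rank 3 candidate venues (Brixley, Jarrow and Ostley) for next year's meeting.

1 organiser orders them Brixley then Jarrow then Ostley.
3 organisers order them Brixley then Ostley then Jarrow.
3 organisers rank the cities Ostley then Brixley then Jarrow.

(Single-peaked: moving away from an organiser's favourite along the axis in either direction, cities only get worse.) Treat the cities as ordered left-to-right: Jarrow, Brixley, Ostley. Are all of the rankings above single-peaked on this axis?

yes

Axis positions: Jarrow=1, Brixley=2, Ostley=3.
Faction 1 (peak Brixley at position 2): ranking walks positions 2-1-3, expanding outward from the peak — single-peaked.
Faction 2 (peak Brixley at position 2): ranking walks positions 2-3-1, expanding outward from the peak — single-peaked.
Faction 3 (peak Ostley at position 3): ranking walks positions 3-2-1, expanding outward from the peak — single-peaked.
Every ranking is single-peaked on this axis.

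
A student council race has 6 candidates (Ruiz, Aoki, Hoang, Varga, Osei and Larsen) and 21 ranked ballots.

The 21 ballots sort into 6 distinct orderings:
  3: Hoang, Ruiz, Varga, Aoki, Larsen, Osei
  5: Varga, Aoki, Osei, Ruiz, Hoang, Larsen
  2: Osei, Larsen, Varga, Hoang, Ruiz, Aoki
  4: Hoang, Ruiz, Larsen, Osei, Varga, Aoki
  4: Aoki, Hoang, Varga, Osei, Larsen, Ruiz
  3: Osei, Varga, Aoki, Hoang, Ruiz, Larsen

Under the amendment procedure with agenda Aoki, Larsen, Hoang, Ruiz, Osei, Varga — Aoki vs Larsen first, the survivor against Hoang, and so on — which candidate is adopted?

Round 1: Aoki vs Larsen — 15–6, Aoki advances.
Round 2: Aoki vs Hoang — 12–9, Aoki advances.
Round 3: Aoki vs Ruiz — 12–9, Aoki advances.
Round 4: Aoki vs Osei — 12–9, Aoki advances.
Round 5: Aoki vs Varga — 4–17, Varga advances.
The agenda winner is Varga.

Varga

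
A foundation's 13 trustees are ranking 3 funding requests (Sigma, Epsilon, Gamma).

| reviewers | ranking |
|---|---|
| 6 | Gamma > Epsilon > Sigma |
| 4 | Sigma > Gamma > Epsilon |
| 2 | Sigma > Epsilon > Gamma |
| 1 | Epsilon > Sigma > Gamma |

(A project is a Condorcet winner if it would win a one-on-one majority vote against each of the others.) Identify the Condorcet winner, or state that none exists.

none

Pairwise majorities:
Sigma vs Epsilon: Sigma is ranked higher on 4+2 = 6 ballots, Epsilon on 7. Epsilon wins 7–6.
Sigma vs Gamma: Sigma wins 7–6.
Epsilon vs Gamma: Gamma wins 10–3.
No project is unbeaten: Sigma loses to Epsilon; Epsilon loses to Gamma; Gamma loses to Sigma. In particular Sigma > Gamma > Epsilon > Sigma is a majority cycle — no Condorcet winner exists.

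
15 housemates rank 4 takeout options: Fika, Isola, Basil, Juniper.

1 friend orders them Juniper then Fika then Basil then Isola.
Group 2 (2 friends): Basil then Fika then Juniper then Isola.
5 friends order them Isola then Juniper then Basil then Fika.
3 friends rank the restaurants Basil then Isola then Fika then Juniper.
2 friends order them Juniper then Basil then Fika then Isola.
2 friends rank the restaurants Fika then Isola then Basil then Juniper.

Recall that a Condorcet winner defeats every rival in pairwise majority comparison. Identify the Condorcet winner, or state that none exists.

Head-to-head results (15 friends):
Fika vs Isola: Isola, 8–7.
Fika–Basil: Basil 12–3.
Fika vs Juniper: Juniper wins 8–7.
Isola vs Basil: 5+2 = 7 for Isola, 8 for Basil — Basil by 8–7.
Isola vs Juniper: 10 to 5, Isola.
Basil vs Juniper: 7 to 8, Juniper.
Every restaurant loses at least once (Fika loses to Isola; Isola loses to Basil; Basil loses to Juniper; Juniper loses to Isola). The majority relation contains the cycle Isola → Juniper → Basil → Isola, so there is no Condorcet winner.

none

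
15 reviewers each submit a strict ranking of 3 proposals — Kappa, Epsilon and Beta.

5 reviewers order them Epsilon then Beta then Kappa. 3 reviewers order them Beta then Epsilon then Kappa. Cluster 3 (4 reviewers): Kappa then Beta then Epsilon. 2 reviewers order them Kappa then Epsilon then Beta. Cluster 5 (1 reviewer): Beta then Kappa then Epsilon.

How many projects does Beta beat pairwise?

Beta against each rival (15 reviewers):
Beta vs Kappa: Beta preferred on 5+3+1 = 9 ballots; Beta wins 9–6.
Beta vs Epsilon: 3+4+1 = 8 for Beta, 7 for Epsilon — Beta by 8–7.
Beta beats Kappa, Epsilon — 2 pairwise wins.

2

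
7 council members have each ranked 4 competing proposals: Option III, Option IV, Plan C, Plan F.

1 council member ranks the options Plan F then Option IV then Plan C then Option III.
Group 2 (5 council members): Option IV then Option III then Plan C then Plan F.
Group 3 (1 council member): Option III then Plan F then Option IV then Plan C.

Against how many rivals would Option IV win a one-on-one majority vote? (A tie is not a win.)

3

Option IV against each rival (7 council members):
Option IV vs Option III: Option IV preferred on 1+5 = 6 ballots; Option IV wins 6–1.
Option IV vs Plan C: Option IV preferred on 1+5+1 = 7 ballots; Option IV wins 7–0.
Option IV vs Plan F: Option IV, 5–2.
Option IV beats Option III, Plan C, Plan F — 3 pairwise wins.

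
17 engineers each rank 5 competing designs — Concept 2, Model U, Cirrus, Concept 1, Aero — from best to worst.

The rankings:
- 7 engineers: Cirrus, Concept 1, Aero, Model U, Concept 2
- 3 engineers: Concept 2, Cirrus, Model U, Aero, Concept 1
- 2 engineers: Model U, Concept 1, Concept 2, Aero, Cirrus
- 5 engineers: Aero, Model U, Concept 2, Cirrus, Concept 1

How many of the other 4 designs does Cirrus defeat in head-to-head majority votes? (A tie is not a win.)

3

Cirrus against each rival (17 engineers):
Cirrus vs Concept 2: Concept 2 wins 10–7.
Cirrus vs Model U: 10 to 7, Cirrus.
Cirrus–Concept 1: Cirrus 15–2.
Cirrus vs Aero: Cirrus, 10–7.
Cirrus beats Model U, Concept 1, Aero; loses to Concept 2 — 3 pairwise wins.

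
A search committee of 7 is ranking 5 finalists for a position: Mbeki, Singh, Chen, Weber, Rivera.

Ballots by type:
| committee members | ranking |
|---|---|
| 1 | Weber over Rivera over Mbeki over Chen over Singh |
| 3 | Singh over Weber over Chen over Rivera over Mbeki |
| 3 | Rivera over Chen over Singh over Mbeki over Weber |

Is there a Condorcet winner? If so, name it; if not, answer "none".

none

Head-to-head results (7 committee members):
Mbeki vs Singh: 1 for Mbeki, 6 for Singh — Singh by 6–1.
Mbeki vs Chen: Chen, 6–1.
Mbeki vs Weber: Weber wins 4–3.
Mbeki vs Rivera: 0 to 7, Rivera.
Singh vs Chen: 3 to 4, Chen.
Singh vs Weber: Singh wins 6–1.
Singh vs Rivera: Rivera wins 4–3.
Chen vs Weber: Chen preferred on 3 ballots; Weber wins 4–3.
Chen vs Rivera: 3 to 4, Rivera.
Weber vs Rivera: Weber preferred on 1+3 = 4 ballots; Weber wins 4–3.
Every candidate loses at least once (Mbeki loses to Singh; Singh loses to Chen; Chen loses to Weber; Weber loses to Singh; Rivera loses to Weber). The majority relation contains the cycle Singh → Weber → Chen → Singh, so there is no Condorcet winner.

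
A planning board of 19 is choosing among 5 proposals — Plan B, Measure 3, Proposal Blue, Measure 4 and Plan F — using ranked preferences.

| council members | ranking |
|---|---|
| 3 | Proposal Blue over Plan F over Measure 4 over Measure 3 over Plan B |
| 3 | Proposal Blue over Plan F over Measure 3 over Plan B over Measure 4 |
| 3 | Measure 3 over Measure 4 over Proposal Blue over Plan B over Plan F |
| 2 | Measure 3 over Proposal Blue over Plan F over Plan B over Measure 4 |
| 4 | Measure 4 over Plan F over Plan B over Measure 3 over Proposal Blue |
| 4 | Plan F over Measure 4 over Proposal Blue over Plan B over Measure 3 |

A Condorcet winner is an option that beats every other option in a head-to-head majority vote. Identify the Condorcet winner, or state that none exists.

none

Head-to-head results (19 council members):
Plan B–Measure 3: Measure 3 11–8.
Plan B vs Proposal Blue: Proposal Blue, 15–4.
Plan B vs Measure 4: Measure 4, 14–5.
Plan B vs Plan F: Plan F, 16–3.
Measure 3–Proposal Blue: Proposal Blue 10–9.
Measure 3 vs Measure 4: Measure 4, 11–8.
Measure 3 vs Plan F: Plan F, 14–5.
Proposal Blue vs Measure 4: Measure 4, 11–8.
Proposal Blue vs Plan F: Proposal Blue, 11–8.
Measure 4 vs Plan F: Plan F wins 12–7.
No option is unbeaten: Plan B loses to Measure 3; Measure 3 loses to Proposal Blue; Proposal Blue loses to Measure 4; Measure 4 loses to Plan F; Plan F loses to Proposal Blue. In particular Proposal Blue → Plan F → Measure 4 → Proposal Blue is a majority cycle — no Condorcet winner exists.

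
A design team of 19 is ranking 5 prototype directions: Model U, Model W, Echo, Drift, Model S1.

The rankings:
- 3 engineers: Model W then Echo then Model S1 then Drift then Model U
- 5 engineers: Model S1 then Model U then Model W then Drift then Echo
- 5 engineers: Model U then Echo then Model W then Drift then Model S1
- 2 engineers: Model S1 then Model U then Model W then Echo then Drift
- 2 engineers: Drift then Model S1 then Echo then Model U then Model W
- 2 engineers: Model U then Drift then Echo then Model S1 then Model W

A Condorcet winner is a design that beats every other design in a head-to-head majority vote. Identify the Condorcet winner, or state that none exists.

none

Head-to-head results (19 engineers):
Model U vs Model W: Model U is ranked higher on 5+5+2+2+2 = 16 ballots, Model W on 3. Model U wins 16–3.
Model U vs Echo: Model U wins 14–5.
Model U vs Drift: Model U is ranked higher on 5+5+2+2 = 14 ballots, Drift on 5. Model U wins 14–5.
Model U vs Model S1: Model S1 wins 12–7.
Model W–Echo: Model W 10–9.
Model W–Drift: Model W 15–4.
Model W vs Model S1: Model S1 wins 11–8.
Echo–Drift: Echo 10–9.
Echo vs Model S1: 10 to 9, Echo.
Drift–Model S1: Model S1 10–9.
No design is unbeaten: Model U loses to Model S1; Model W loses to Model U; Echo loses to Model U; Drift loses to Model U; Model S1 loses to Echo. In particular Model U > Echo > Model S1 > Model U is a majority cycle — no Condorcet winner exists.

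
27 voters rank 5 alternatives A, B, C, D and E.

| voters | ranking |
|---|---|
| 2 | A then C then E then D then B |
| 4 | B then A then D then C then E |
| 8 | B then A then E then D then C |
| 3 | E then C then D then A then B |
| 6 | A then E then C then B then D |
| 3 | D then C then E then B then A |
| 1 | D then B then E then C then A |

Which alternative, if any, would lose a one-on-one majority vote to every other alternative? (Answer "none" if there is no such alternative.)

none

Pairwise majorities:
A vs B: 11 to 16, B.
A vs C: 2+4+8+6 = 20 for A, 7 for C — A by 20–7.
A–D: A 20–7.
A vs E: 2+4+8+6 = 20 for A, 7 for E — A by 20–7.
B vs C: C wins 14–13.
B–D: B 18–9.
B vs E: 13 to 14, E.
C–D: D 16–11.
C vs E: 9 to 18, E.
D vs E: D preferred on 4+3+1 = 8 ballots; E wins 19–8.
Every alternative wins at least one matchup (A beats C; B beats A; C beats B; D beats C; E beats B), so there is no Condorcet loser.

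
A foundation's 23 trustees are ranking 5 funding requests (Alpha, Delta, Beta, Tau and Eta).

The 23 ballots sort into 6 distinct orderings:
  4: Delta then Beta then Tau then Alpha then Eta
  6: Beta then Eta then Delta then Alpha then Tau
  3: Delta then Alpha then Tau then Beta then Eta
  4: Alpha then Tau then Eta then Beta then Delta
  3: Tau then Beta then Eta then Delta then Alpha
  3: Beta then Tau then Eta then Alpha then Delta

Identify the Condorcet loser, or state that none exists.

Head-to-head results (23 reviewers):
Alpha vs Delta: Delta wins 16–7.
Alpha vs Beta: Alpha preferred on 3+4 = 7 ballots; Beta wins 16–7.
Alpha vs Tau: Alpha, 13–10.
Alpha vs Eta: Eta, 12–11.
Delta vs Beta: Delta preferred on 4+3 = 7 ballots; Beta wins 16–7.
Delta vs Tau: Delta wins 13–10.
Delta–Eta: Eta 16–7.
Beta vs Tau: Beta wins 13–10.
Beta vs Eta: Beta, 19–4.
Tau vs Eta: 4+3+4+3+3 = 17 for Tau, 6 for Eta — Tau by 17–6.
Every project wins at least one matchup (Alpha beats Tau; Delta beats Alpha; Beta beats Alpha; Tau beats Eta; Eta beats Alpha), so there is no Condorcet loser.

none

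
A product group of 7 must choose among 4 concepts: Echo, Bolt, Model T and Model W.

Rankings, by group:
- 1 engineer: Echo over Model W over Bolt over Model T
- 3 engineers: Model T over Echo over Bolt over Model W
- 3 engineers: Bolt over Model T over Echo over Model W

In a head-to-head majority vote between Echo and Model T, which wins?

Model T

Ballots ranking Echo above Model T: 1.
Ballots ranking Model T above Echo: 7 − 1 = 6.
Model T wins the head-to-head 6–1.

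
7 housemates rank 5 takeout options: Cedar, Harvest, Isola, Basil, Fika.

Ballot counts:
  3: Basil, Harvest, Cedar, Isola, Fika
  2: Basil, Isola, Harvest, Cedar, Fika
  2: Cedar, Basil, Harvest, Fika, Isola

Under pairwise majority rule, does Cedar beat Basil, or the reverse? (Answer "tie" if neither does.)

Basil

Ballots ranking Cedar above Basil: 2.
Ballots ranking Basil above Cedar: 7 − 2 = 5.
Basil wins the head-to-head 5–2.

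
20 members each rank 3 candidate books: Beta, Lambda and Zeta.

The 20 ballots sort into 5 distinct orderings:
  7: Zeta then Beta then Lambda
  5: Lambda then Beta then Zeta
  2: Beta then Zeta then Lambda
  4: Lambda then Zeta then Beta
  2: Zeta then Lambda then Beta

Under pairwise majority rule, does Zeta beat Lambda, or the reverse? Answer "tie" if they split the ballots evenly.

Zeta

Ballots ranking Zeta above Lambda: 7 + 2 + 2 = 11.
Ballots ranking Lambda above Zeta: 20 − 11 = 9.
Zeta wins the head-to-head 11–9.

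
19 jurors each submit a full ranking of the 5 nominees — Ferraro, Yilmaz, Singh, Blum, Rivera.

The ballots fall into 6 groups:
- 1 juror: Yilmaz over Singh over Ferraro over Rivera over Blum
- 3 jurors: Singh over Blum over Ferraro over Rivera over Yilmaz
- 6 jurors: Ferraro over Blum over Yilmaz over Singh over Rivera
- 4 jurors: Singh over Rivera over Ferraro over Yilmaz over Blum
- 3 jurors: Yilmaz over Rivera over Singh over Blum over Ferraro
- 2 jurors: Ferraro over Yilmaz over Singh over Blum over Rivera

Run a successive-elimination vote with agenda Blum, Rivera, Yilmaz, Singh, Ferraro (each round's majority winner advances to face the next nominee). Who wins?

Round 1: Blum vs Rivera — 11–8, Blum advances.
Round 2: Blum vs Yilmaz — 9–10, Yilmaz advances.
Round 3: Yilmaz vs Singh — 12–7, Yilmaz advances.
Round 4: Yilmaz vs Ferraro — 4–15, Ferraro advances.
Ferraro survives the agenda.

Ferraro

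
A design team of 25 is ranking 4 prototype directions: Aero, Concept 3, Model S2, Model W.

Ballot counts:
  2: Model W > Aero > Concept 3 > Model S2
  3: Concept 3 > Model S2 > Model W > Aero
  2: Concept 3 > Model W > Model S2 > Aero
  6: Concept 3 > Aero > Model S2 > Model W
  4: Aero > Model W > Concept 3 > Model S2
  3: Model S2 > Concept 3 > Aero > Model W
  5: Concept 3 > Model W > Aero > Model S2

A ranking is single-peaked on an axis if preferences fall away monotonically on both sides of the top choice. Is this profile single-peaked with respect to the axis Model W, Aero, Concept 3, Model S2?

Axis positions: Model W=1, Aero=2, Concept 3=3, Model S2=4.
Faction 1 (peak Model W at position 1): ranking walks positions 1-2-3-4, expanding outward from the peak — single-peaked.
Faction 2: ranking walks positions 3-4-1-2; Model W is ranked above Aero even though Aero lies between Model W and the peak Concept 3 on the axis — preferences dip and rise again. Not single-peaked.
Faction 3: ranking walks positions 3-1-4-2; Model W is ranked above Aero even though Aero lies between Model W and the peak Concept 3 on the axis — preferences dip and rise again. Not single-peaked.
Faction 4 (peak Concept 3 at position 3): ranking walks positions 3-2-4-1, expanding outward from the peak — single-peaked.
Faction 5 (peak Aero at position 2): ranking walks positions 2-1-3-4, expanding outward from the peak — single-peaked.
Faction 6 (peak Model S2 at position 4): ranking walks positions 4-3-2-1, expanding outward from the peak — single-peaked.
Faction 7: ranking walks positions 3-1-2-4; Model W is ranked above Aero even though Aero lies between Model W and the peak Concept 3 on the axis — preferences dip and rise again. Not single-peaked.
Faction 2 violates single-peakedness, so the profile is not single-peaked on this axis.

no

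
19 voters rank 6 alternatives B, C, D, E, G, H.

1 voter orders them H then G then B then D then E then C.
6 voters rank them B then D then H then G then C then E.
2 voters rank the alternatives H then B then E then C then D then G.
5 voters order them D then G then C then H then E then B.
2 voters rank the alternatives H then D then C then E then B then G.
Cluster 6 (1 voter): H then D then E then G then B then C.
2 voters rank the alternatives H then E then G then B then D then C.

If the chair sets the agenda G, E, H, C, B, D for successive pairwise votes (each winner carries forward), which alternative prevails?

Round 1: G vs E — 12–7, G advances.
Round 2: G vs H — 5–14, H advances.
Round 3: H vs C — 14–5, H advances.
Round 4: H vs B — 13–6, H advances.
Round 5: H vs D — 8–11, D advances.
The agenda winner is D.

D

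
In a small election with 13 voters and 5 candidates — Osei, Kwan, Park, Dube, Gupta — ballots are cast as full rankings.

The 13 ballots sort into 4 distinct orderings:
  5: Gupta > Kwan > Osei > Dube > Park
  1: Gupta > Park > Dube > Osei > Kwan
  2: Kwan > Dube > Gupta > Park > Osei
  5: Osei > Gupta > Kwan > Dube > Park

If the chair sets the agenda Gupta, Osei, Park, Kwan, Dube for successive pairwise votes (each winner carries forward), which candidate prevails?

Gupta

Round 1: Gupta vs Osei — 8–5, Gupta advances.
Round 2: Gupta vs Park — 13–0, Gupta advances.
Round 3: Gupta vs Kwan — 11–2, Gupta advances.
Round 4: Gupta vs Dube — 11–2, Gupta advances.
The agenda winner is Gupta.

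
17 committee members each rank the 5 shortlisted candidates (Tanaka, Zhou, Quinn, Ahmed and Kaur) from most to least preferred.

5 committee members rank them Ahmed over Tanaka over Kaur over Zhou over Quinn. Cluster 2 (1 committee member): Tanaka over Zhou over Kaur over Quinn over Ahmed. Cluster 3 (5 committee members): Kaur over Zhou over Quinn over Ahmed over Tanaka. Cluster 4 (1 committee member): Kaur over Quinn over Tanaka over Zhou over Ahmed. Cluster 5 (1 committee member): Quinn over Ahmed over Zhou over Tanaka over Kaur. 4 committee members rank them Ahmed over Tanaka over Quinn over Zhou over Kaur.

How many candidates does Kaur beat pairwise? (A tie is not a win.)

2

Kaur against each rival (17 committee members):
Kaur–Tanaka: Tanaka 11–6.
Kaur vs Zhou: Kaur, 11–6.
Kaur–Quinn: Kaur 12–5.
Kaur vs Ahmed: 1+5+1 = 7 for Kaur, 10 for Ahmed — Ahmed by 10–7.
Kaur beats Zhou, Quinn; loses to Tanaka, Ahmed — 2 pairwise wins.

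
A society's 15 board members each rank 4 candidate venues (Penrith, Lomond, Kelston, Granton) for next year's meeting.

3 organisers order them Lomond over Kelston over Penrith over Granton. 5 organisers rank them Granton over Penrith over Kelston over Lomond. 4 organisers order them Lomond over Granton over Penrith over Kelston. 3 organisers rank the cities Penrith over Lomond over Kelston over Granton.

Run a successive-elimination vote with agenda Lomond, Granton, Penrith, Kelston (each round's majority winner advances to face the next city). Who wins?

Round 1: Lomond vs Granton — 10–5, Lomond advances.
Round 2: Lomond vs Penrith — 7–8, Penrith advances.
Round 3: Penrith vs Kelston — 12–3, Penrith advances.
Penrith survives the agenda.

Penrith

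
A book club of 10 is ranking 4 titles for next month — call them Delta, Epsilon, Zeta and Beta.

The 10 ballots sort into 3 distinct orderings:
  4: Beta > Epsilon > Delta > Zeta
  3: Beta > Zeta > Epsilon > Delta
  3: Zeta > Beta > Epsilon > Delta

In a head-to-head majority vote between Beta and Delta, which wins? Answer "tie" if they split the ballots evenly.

Beta

Ballots ranking Beta above Delta: 4 + 3 + 3 = 10.
Ballots ranking Delta above Beta: 10 − 10 = 0.
Beta wins the head-to-head 10–0.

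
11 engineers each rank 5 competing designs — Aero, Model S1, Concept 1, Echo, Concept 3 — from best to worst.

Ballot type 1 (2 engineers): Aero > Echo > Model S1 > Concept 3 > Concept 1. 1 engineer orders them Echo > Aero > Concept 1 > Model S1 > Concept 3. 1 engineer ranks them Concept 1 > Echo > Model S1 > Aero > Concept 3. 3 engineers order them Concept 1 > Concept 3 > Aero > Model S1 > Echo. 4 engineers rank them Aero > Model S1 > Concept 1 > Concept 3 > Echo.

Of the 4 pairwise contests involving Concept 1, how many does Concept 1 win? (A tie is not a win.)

2

Concept 1 against each rival (11 engineers):
Concept 1–Aero: Aero 7–4.
Concept 1 vs Model S1: Model S1 wins 6–5.
Concept 1 vs Echo: Concept 1, 8–3.
Concept 1 vs Concept 3: Concept 1 preferred on 1+1+3+4 = 9 ballots; Concept 1 wins 9–2.
Concept 1 beats Echo, Concept 3; loses to Aero, Model S1 — 2 pairwise wins.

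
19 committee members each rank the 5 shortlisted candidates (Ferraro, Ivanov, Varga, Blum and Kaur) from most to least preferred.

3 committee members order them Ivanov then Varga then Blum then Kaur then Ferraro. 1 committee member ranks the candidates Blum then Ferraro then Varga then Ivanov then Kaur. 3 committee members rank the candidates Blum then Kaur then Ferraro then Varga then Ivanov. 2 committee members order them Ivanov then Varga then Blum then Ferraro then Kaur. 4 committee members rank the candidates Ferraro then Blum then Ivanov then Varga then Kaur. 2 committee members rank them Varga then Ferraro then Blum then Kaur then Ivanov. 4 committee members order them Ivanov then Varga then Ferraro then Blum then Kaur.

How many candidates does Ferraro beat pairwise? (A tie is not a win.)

Ferraro against each rival (19 committee members):
Ferraro vs Ivanov: Ferraro wins 10–9.
Ferraro vs Varga: Varga, 11–8.
Ferraro vs Blum: Ferraro is ranked higher on 4+2+4 = 10 ballots, Blum on 9. Ferraro wins 10–9.
Ferraro vs Kaur: Ferraro, 13–6.
Ferraro beats Ivanov, Blum, Kaur; loses to Varga — 3 pairwise wins.

3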